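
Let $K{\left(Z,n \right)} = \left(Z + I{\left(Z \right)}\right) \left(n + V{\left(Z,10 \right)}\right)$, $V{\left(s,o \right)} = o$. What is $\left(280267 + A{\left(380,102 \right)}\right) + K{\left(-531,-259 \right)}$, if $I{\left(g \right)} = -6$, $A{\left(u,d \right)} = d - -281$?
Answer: $414363$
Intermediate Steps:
$A{\left(u,d \right)} = 281 + d$ ($A{\left(u,d \right)} = d + 281 = 281 + d$)
$K{\left(Z,n \right)} = \left(-6 + Z\right) \left(10 + n\right)$ ($K{\left(Z,n \right)} = \left(Z - 6\right) \left(n + 10\right) = \left(-6 + Z\right) \left(10 + n\right)$)
$\left(280267 + A{\left(380,102 \right)}\right) + K{\left(-531,-259 \right)} = \left(280267 + \left(281 + 102\right)\right) - -133713 = \left(280267 + 383\right) + \left(-60 + 1554 - 5310 + 137529\right) = 280650 + 133713 = 414363$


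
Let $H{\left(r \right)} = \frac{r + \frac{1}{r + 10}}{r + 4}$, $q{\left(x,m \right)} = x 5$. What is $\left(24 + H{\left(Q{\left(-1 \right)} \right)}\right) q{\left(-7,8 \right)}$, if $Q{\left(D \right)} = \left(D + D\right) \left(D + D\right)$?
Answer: $- \frac{13725}{16} \approx -857.81$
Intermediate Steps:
$q{\left(x,m \right)} = 5 x$
$Q{\left(D \right)} = 4 D^{2}$ ($Q{\left(D \right)} = 2 D 2 D = 4 D^{2}$)
$H{\left(r \right)} = \frac{r + \frac{1}{10 + r}}{4 + r}$
$\left(24 + H{\left(Q{\left(-1 \right)} \right)}\right) q{\left(-7,8 \right)} = \left(24 + \frac{1 + \left(4 \left(-1\right)^{2}\right)^{2} + 10 \cdot 4 \left(-1\right)^{2}}{40 + \left(4 \left(-1\right)^{2}\right)^{2} + 14 \cdot 4 \left(-1\right)^{2}}\right) 5 \left(-7\right) = \left(24 + \frac{1 + \left(4 \cdot 1\right)^{2} + 10 \cdot 4 \cdot 1}{40 + \left(4 \cdot 1\right)^{2} + 14 \cdot 4 \cdot 1}\right) \left(-35\right) = \left(24 + \frac{1 + 4^{2} + 10 \cdot 4}{40 + 4^{2} + 14 \cdot 4}\right) \left(-35\right) = \left(24 + \frac{1 + 16 + 40}{40 + 16 + 56}\right) \left(-35\right) = \left(24 + \frac{1}{112} \cdot 57\right) \left(-35\right) = \left(24 + \frac{57}{112}\right) \left(-35\right) = \frac{2745}{112} \left(-35\right) = - \frac{13725}{16}$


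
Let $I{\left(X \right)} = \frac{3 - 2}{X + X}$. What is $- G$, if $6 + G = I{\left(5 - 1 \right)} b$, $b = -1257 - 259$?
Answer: $\frac{391}{2} \approx 195.5$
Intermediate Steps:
$I{\left(X \right)} = \frac{1}{2 X}$ ($I{\left(X \right)} = 1 \frac{1}{2 X} = \frac{1}{2 X}$)
$b = -1516$
$G = - \frac{391}{2}$ ($G = -6 + \frac{1}{2 \left(5 - 1\right)} \left(-1516\right) = -6 + \frac{1}{2 \cdot 4} \left(-1516\right) = -6 + \frac{1}{2} \cdot \frac{1}{4} \left(-1516\right) = -6 + \frac{1}{8} \left(-1516\right) = -6 - \frac{379}{2} = - \frac{391}{2} \approx -195.5$)
$- G = \left(-1\right) \left(- \frac{391}{2}\right) = \frac{391}{2}$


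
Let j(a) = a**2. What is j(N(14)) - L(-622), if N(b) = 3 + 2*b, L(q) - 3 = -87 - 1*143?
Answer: 1188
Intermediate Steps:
L(q) = -227 (L(q) = 3 + (-87 - 1*143) = 3 + (-87 - 143) = 3 - 230 = -227)
j(N(14)) - L(-622) = (3 + 2*14)**2 - 1*(-227) = (3 + 28)**2 + 227 = 31**2 + 227 = 961 + 227 = 1188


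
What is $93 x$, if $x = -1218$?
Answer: $-113274$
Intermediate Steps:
$93 x = 93 \left(-1218\right) = -113274$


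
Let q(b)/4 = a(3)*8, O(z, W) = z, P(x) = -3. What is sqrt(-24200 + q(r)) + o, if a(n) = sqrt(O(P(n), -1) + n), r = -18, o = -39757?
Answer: -39757 + 110*I*sqrt(2) ≈ -39757.0 + 155.56*I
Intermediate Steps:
a(n) = sqrt(-3 + n)
q(b) = 0 (q(b) = 4*(sqrt(-3 + 3)*8) = 4*(sqrt(0)*8) = 4*(0*8) = 4*0 = 0)
sqrt(-24200 + q(r)) + o = sqrt(-24200 + 0) - 39757 = sqrt(-24200) - 39757 = 110*I*sqrt(2) - 39757 = -39757 + 110*I*sqrt(2)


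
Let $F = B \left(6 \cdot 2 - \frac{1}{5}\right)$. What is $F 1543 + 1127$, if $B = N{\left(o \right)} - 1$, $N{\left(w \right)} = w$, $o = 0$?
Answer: $- \frac{85402}{5} \approx -17080.0$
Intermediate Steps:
$B = -1$ ($B = 0 - 1 = -1$)
$F = - \frac{59}{5}$ ($F = - (6 \cdot 2 - \frac{1}{5}) = - (12 - \frac{1}{5}) = \left(-1\right) \frac{59}{5} = - \frac{59}{5} \approx -11.8$)
$F 1543 + 1127 = \left(- \frac{59}{5}\right) 1543 + 1127 = - \frac{91037}{5} + 1127 = - \frac{85402}{5}$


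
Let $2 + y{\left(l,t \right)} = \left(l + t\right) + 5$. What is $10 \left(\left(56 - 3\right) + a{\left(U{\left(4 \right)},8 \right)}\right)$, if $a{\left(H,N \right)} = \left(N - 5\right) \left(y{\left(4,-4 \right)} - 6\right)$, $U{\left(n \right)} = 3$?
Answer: $440$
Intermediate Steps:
$y{\left(l,t \right)} = 3 + l + t$ ($y{\left(l,t \right)} = -2 + \left(\left(l + t\right) + 5\right) = -2 + \left(5 + l + t\right) = 3 + l + t$)
$a{\left(H,N \right)} = 15 - 3 N$ ($a{\left(H,N \right)} = \left(N - 5\right) \left(\left(3 + 4 - 4\right) - 6\right) = \left(-5 + N\right) \left(3 - 6\right) = \left(-5 + N\right) \left(-3\right) = 15 - 3 N$)
$10 \left(\left(56 - 3\right) + a{\left(U{\left(4 \right)},8 \right)}\right) = 10 \left(\left(56 - 3\right) + \left(15 - 24\right)\right) = 10 \left(53 - 9\right) = 10 \cdot 44 = 440$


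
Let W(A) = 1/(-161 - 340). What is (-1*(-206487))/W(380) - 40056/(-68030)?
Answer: -3518851287777/34015 ≈ -1.0345e+8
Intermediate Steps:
W(A) = -1/501 (W(A) = 1/(-501) = -1/501)
(-1*(-206487))/W(380) - 40056/(-68030) = (-1*(-206487))/(-1/501) - 40056/(-68030) = 206487*(-501) - 40056*(-1/68030) = -103449987 + 20028/34015 = -3518851287777/34015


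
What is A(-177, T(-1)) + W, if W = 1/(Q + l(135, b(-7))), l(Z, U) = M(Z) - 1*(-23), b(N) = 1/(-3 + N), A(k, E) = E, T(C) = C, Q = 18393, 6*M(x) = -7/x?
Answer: -14916143/14916953 ≈ -0.99995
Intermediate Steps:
M(x) = -7/(6*x) (M(x) = (-7/x)/6 = -7/(6*x))
l(Z, U) = 23 - 7/(6*Z) (l(Z, U) = -7/(6*Z) - 1*(-23) = -7/(6*Z) + 23 = 23 - 7/(6*Z))
W = 810/14916953 (W = 1/(18393 + (23 - 7/6/135)) = 1/(18393 + (23 - 7/6*1/135)) = 1/(18393 + (23 - 7/810)) = 1/(18393 + 18623/810) = 1/(14916953/810) = 810/14916953 ≈ 5.4301e-5)
A(-177, T(-1)) + W = -1 + 810/14916953 = -14916143/14916953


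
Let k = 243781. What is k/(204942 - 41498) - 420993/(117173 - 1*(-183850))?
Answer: 508323119/5466711468 ≈ 0.092985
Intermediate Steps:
k/(204942 - 41498) - 420993/(117173 - 1*(-183850)) = 243781/(204942 - 41498) - 420993/(117173 - 1*(-183850)) = 243781/163444 - 420993/(117173 + 183850) = 243781*(1/163444) - 420993/301023 = 243781/163444 - 420993*1/301023 = 243781/163444 - 46777/33447 = 508323119/5466711468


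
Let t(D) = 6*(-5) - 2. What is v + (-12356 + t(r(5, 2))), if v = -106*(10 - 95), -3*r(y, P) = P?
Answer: -3378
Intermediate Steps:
r(y, P) = -P/3
t(D) = -32 (t(D) = -30 - 2 = -32)
v = 9010 (v = -106*(-85) = 9010)
v + (-12356 + t(r(5, 2))) = 9010 + (-12356 - 32) = 9010 - 12388 = -3378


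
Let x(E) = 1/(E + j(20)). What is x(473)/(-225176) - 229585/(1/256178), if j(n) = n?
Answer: -6529115630950297841/111011768 ≈ -5.8815e+10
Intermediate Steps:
x(E) = 1/(20 + E) (x(E) = 1/(E + 20) = 1/(20 + E))
x(473)/(-225176) - 229585/(1/256178) = 1/((20 + 473)*(-225176)) - 229585/(1/256178) = -1/225176/493 - 229585/1/256178 = (1/493)*(-1/225176) - 229585*256178 = -1/111011768 - 58814626130 = -6529115630950297841/111011768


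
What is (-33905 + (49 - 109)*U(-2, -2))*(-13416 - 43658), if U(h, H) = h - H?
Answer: 1935093970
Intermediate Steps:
(-33905 + (49 - 109)*U(-2, -2))*(-13416 - 43658) = (-33905 + (49 - 109)*(-2 - 1*(-2)))*(-13416 - 43658) = (-33905 - 60*(-2 + 2))*(-57074) = (-33905 - 60*0)*(-57074) = (-33905 + 0)*(-57074) = -33905*(-57074) = 1935093970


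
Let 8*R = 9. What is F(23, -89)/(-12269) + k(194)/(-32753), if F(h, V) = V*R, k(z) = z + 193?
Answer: -11749671/3214772456 ≈ -0.0036549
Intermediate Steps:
R = 9/8 (R = (⅛)*9 = 9/8 ≈ 1.1250)
k(z) = 193 + z
F(h, V) = 9*V/8 (F(h, V) = V*(9/8) = 9*V/8)
F(23, -89)/(-12269) + k(194)/(-32753) = ((9/8)*(-89))/(-12269) + (193 + 194)/(-32753) = -801/8*(-1/12269) + 387*(-1/32753) = 801/98152 - 387/32753 = -11749671/3214772456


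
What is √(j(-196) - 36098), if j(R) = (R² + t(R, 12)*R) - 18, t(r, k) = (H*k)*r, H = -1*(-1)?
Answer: 2*√115823 ≈ 680.66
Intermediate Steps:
H = 1
t(r, k) = k*r (t(r, k) = (1*k)*r = k*r)
j(R) = -18 + 13*R² (j(R) = (R² + (12*R)*R) - 18 = (R² + 12*R²) - 18 = 13*R² - 18 = -18 + 13*R²)
√(j(-196) - 36098) = √((-18 + 13*(-196)²) - 36098) = √((-18 + 13*38416) - 36098) = √((-18 + 499408) - 36098) = √(499390 - 36098) = √463292 = 2*√115823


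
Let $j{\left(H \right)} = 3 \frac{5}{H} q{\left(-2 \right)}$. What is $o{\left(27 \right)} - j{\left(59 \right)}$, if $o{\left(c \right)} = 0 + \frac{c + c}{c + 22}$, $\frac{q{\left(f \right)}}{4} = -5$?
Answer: $\frac{17886}{2891} \approx 6.1868$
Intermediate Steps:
$q{\left(f \right)} = -20$ ($q{\left(f \right)} = 4 \left(-5\right) = -20$)
$j{\left(H \right)} = - \frac{300}{H}$ ($j{\left(H \right)} = 3 \frac{5}{H} \left(-20\right) = \frac{15}{H} \left(-20\right) = - \frac{300}{H}$)
$o{\left(c \right)} = \frac{2 c}{22 + c}$ ($o{\left(c \right)} = 0 + \frac{2 c}{22 + c} = \frac{2 c}{22 + c}$)
$o{\left(27 \right)} - j{\left(59 \right)} = 2 \cdot 27 \frac{1}{22 + 27} - - \frac{300}{59} = 2 \cdot 27 \cdot \frac{1}{49} - \left(-300\right) \frac{1}{59} = 2 \cdot 27 \cdot \frac{1}{49} - - \frac{300}{59} = \frac{54}{49} + \frac{300}{59} = \frac{17886}{2891}$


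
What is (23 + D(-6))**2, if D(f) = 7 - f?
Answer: 1296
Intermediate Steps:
(23 + D(-6))**2 = (23 + (7 - 1*(-6)))**2 = (23 + (7 + 6))**2 = (23 + 13)**2 = 36**2 = 1296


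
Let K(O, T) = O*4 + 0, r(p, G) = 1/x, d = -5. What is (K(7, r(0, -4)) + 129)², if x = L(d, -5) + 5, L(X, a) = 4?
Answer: 24649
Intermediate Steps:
x = 9 (x = 4 + 5 = 9)
r(p, G) = ⅑ (r(p, G) = 1/9 = ⅑)
K(O, T) = 4*O (K(O, T) = 4*O + 0 = 4*O)
(K(7, r(0, -4)) + 129)² = (4*7 + 129)² = (28 + 129)² = 157² = 24649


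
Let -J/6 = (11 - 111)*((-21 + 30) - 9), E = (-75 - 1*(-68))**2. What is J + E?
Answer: 49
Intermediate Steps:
E = 49 (E = (-75 + 68)**2 = (-7)**2 = 49)
J = 0 (J = -6*(11 - 111)*((-21 + 30) - 9) = -(-600)*(9 - 9) = -(-600)*0 = -6*0 = 0)
J + E = 0 + 49 = 49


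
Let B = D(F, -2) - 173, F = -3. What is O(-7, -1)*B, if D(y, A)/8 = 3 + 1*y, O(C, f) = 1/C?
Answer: 173/7 ≈ 24.714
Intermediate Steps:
D(y, A) = 24 + 8*y (D(y, A) = 8*(3 + 1*y) = 8*(3 + y) = 24 + 8*y)
B = -173 (B = (24 + 8*(-3)) - 173 = (24 - 24) - 173 = 0 - 173 = -173)
O(-7, -1)*B = -173/(-7) = -⅐*(-173) = 173/7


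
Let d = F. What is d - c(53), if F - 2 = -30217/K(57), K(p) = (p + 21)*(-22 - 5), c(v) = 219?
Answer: -426785/2106 ≈ -202.65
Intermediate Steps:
K(p) = -567 - 27*p (K(p) = (21 + p)*(-27) = -567 - 27*p)
F = 34429/2106 (F = 2 - 30217/(-567 - 27*57) = 2 - 30217/(-567 - 1539) = 2 - 30217/(-2106) = 2 - 30217*(-1/2106) = 2 + 30217/2106 = 34429/2106 ≈ 16.348)
d = 34429/2106 ≈ 16.348
d - c(53) = 34429/2106 - 1*219 = 34429/2106 - 219 = -426785/2106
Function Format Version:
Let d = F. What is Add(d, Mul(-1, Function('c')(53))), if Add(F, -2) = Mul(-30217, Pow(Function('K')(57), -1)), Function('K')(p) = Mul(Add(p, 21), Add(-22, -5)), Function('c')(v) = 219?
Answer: Rational(-426785, 2106) ≈ -202.65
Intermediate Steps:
Function('K')(p) = Add(-567, Mul(-27, p)) (Function('K')(p) = Mul(Add(21, p), -27) = Add(-567, Mul(-27, p)))
F = Rational(34429, 2106) (F = Add(2, Mul(-30217, Pow(Add(-567, Mul(-27, 57)), -1))) = Add(2, Mul(-30217, Pow(Add(-567, -1539), -1))) = Add(2, Mul(-30217, Pow(-2106, -1))) = Add(2, Mul(-30217, Rational(-1, 2106))) = Add(2, Rational(30217, 2106)) = Rational(34429, 2106) ≈ 16.348)
d = Rational(34429, 2106) ≈ 16.348
Add(d, Mul(-1, Function('c')(53))) = Add(Rational(34429, 2106), Mul(-1, 219)) = Add(Rational(34429, 2106), -219) = Rational(-426785, 2106)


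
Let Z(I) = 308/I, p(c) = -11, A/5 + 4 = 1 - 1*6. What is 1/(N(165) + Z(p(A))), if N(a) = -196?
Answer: -1/224 ≈ -0.0044643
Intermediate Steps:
A = -45 (A = -20 + 5*(1 - 1*6) = -20 + 5*(1 - 6) = -20 + 5*(-5) = -20 - 25 = -45)
1/(N(165) + Z(p(A))) = 1/(-196 + 308/(-11)) = 1/(-196 + 308*(-1/11)) = 1/(-196 - 28) = 1/(-224) = -1/224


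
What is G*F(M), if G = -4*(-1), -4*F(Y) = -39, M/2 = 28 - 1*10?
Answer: 39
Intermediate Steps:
M = 36 (M = 2*(28 - 1*10) = 2*(28 - 10) = 2*18 = 36)
F(Y) = 39/4 (F(Y) = -¼*(-39) = 39/4)
G = 4
G*F(M) = 4*(39/4) = 39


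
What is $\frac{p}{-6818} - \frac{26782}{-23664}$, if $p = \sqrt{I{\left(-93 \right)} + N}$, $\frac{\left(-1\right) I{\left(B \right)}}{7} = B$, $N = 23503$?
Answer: $\frac{13391}{11832} - \frac{\sqrt{24154}}{6818} \approx 1.109$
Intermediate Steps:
$I{\left(B \right)} = - 7 B$
$p = \sqrt{24154}$ ($p = \sqrt{\left(-7\right) \left(-93\right) + 23503} = \sqrt{651 + 23503} = \sqrt{24154} \approx 155.42$)
$\frac{p}{-6818} - \frac{26782}{-23664} = \frac{\sqrt{24154}}{-6818} - \frac{26782}{-23664} = \sqrt{24154} \left(- \frac{1}{6818}\right) - - \frac{13391}{11832} = - \frac{\sqrt{24154}}{6818} + \frac{13391}{11832} = \frac{13391}{11832} - \frac{\sqrt{24154}}{6818}$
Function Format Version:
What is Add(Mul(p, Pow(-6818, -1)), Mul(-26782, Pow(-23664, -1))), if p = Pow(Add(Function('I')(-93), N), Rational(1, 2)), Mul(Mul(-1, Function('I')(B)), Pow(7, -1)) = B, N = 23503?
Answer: Add(Rational(13391, 11832), Mul(Rational(-1, 6818), Pow(24154, Rational(1, 2)))) ≈ 1.1090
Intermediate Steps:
Function('I')(B) = Mul(-7, B)
p = Pow(24154, Rational(1, 2)) (p = Pow(Add(Mul(-7, -93), 23503), Rational(1, 2)) = Pow(Add(651, 23503), Rational(1, 2)) = Pow(24154, Rational(1, 2)) ≈ 155.42)
Add(Mul(p, Pow(-6818, -1)), Mul(-26782, Pow(-23664, -1))) = Add(Mul(Pow(24154, Rational(1, 2)), Pow(-6818, -1)), Mul(-26782, Pow(-23664, -1))) = Add(Mul(Pow(24154, Rational(1, 2)), Rational(-1, 6818)), Mul(-26782, Rational(-1, 23664))) = Add(Mul(Rational(-1, 6818), Pow(24154, Rational(1, 2))), Rational(13391, 11832)) = Add(Rational(13391, 11832), Mul(Rational(-1, 6818), Pow(24154, Rational(1, 2))))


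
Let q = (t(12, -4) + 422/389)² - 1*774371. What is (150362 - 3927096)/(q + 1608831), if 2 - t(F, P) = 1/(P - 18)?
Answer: -276605596157176/61116037333961 ≈ -4.5259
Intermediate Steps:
t(F, P) = 2 - 1/(-18 + P) (t(F, P) = 2 - 1/(P - 18) = 2 - 1/(-18 + P))
q = -56713721889523/73239364 (q = ((-37 + 2*(-4))/(-18 - 4) + 422/389)² - 1*774371 = ((-37 - 8)/(-22) + 422*(1/389))² - 774371 = (-1/22*(-45) + 422/389)² - 774371 = (45/22 + 422/389)² - 774371 = (26789/8558)² - 774371 = 717650521/73239364 - 774371 = -56713721889523/73239364 ≈ -7.7436e+5)
(150362 - 3927096)/(q + 1608831) = (150362 - 3927096)/(-56713721889523/73239364 + 1608831) = -3776734/61116037333961/73239364 = -3776734*73239364/61116037333961 = -276605596157176/61116037333961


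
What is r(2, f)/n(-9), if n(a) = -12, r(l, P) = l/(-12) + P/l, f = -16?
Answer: 49/72 ≈ 0.68056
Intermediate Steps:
r(l, P) = -l/12 + P/l (r(l, P) = l*(-1/12) + P/l = -l/12 + P/l)
r(2, f)/n(-9) = (-1/12*2 - 16/2)/(-12) = (-⅙ - 16*½)*(-1/12) = (-⅙ - 8)*(-1/12) = -49/6*(-1/12) = 49/72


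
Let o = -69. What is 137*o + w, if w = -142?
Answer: -9595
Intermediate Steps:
137*o + w = 137*(-69) - 142 = -9453 - 142 = -9595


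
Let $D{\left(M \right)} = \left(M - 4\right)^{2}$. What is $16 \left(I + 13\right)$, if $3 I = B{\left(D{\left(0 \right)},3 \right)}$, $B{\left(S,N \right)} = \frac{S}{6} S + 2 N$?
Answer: $\frac{4208}{9} \approx 467.56$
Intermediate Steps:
$D{\left(M \right)} = \left(-4 + M\right)^{2}$
$B{\left(S,N \right)} = 2 N + \frac{S^{2}}{6}$ ($B{\left(S,N \right)} = S \frac{1}{6} S + 2 N = \frac{S}{6} S + 2 N = \frac{S^{2}}{6} + 2 N = 2 N + \frac{S^{2}}{6}$)
$I = \frac{146}{9}$ ($I = \frac{2 \cdot 3 + \frac{\left(\left(-4 + 0\right)^{2}\right)^{2}}{6}}{3} = \frac{6 + \frac{\left(\left(-4\right)^{2}\right)^{2}}{6}}{3} = \frac{6 + \frac{16^{2}}{6}}{3} = \frac{6 + \frac{1}{6} \cdot 256}{3} = \frac{6 + \frac{128}{3}}{3} = \frac{1}{3} \cdot \frac{146}{3} = \frac{146}{9} \approx 16.222$)
$16 \left(I + 13\right) = 16 \left(\frac{146}{9} + 13\right) = 16 \cdot \frac{263}{9} = \frac{4208}{9}$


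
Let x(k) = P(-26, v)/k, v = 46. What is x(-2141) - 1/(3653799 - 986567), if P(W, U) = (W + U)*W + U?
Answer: 1264265827/5710543712 ≈ 0.22139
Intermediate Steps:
P(W, U) = U + W*(U + W) (P(W, U) = (U + W)*W + U = W*(U + W) + U = U + W*(U + W))
x(k) = -474/k (x(k) = (46 + (-26)² + 46*(-26))/k = (46 + 676 - 1196)/k = -474/k)
x(-2141) - 1/(3653799 - 986567) = -474/(-2141) - 1/(3653799 - 986567) = -474*(-1/2141) - 1/2667232 = 474/2141 - 1*1/2667232 = 474/2141 - 1/2667232 = 1264265827/5710543712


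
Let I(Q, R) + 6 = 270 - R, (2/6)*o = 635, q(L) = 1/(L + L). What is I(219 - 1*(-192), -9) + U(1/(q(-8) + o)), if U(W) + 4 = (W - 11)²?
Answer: 362287353638/928969441 ≈ 389.99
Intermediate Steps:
q(L) = 1/(2*L)
o = 1905 (o = 3*635 = 1905)
I(Q, R) = 264 - R (I(Q, R) = -6 + (270 - R) = 264 - R)
U(W) = -4 + (-11 + W)² (U(W) = -4 + (W - 11)² = -4 + (-11 + W)²)
I(219 - 1*(-192), -9) + U(1/(q(-8) + o)) = (264 - 1*(-9)) + (-4 + (-11 + 1/((½)/(-8) + 1905))²) = (264 + 9) + (-4 + (-11 + 1/((½)*(-⅛) + 1905))²) = 273 + (-4 + (-11 + 1/(-1/16 + 1905))²) = 273 + (-4 + (-11 + 1/(30479/16))²) = 273 + (-4 + (-11 + 16/30479)²) = 273 + (-4 + (-335253/30479)²) = 273 + (-4 + 112394574009/928969441) = 273 + 108678696245/928969441 = 362287353638/928969441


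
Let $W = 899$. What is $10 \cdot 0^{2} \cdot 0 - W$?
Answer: $-899$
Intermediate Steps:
$10 \cdot 0^{2} \cdot 0 - W = 10 \cdot 0^{2} \cdot 0 - 899 = 10 \cdot 0 \cdot 0 - 899 = 0 \cdot 0 - 899 = 0 - 899 = -899$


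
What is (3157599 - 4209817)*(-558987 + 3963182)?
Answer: -3581955254510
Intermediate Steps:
(3157599 - 4209817)*(-558987 + 3963182) = -1052218*3404195 = -3581955254510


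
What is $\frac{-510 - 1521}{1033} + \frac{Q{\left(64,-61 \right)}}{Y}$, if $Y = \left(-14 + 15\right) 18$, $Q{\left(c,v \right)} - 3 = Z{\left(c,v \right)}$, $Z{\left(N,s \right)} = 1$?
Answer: $- \frac{16213}{9297} \approx -1.7439$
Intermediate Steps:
$Q{\left(c,v \right)} = 4$ ($Q{\left(c,v \right)} = 3 + 1 = 4$)
$Y = 18$ ($Y = 1 \cdot 18 = 18$)
$\frac{-510 - 1521}{1033} + \frac{Q{\left(64,-61 \right)}}{Y} = \frac{-510 - 1521}{1033} + \frac{4}{18} = \left(-510 - 1521\right) \frac{1}{1033} + 4 \cdot \frac{1}{18} = \left(-2031\right) \frac{1}{1033} + \frac{2}{9} = - \frac{2031}{1033} + \frac{2}{9} = - \frac{16213}{9297}$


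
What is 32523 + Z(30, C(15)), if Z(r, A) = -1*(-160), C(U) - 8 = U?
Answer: 32683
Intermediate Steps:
C(U) = 8 + U
Z(r, A) = 160
32523 + Z(30, C(15)) = 32523 + 160 = 32683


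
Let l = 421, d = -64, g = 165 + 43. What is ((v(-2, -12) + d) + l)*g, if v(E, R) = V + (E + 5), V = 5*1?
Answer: 75920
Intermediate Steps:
g = 208
V = 5
v(E, R) = 10 + E (v(E, R) = 5 + (E + 5) = 5 + (5 + E) = 10 + E)
((v(-2, -12) + d) + l)*g = (((10 - 2) - 64) + 421)*208 = ((8 - 64) + 421)*208 = (-56 + 421)*208 = 365*208 = 75920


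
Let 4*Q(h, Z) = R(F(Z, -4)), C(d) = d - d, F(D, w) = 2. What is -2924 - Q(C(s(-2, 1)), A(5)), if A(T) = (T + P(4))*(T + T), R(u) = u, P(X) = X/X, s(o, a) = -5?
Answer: -5849/2 ≈ -2924.5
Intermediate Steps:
P(X) = 1
C(d) = 0
A(T) = 2*T*(1 + T) (A(T) = (T + 1)*(T + T) = (1 + T)*(2*T) = 2*T*(1 + T))
Q(h, Z) = ½ (Q(h, Z) = (¼)*2 = ½)
-2924 - Q(C(s(-2, 1)), A(5)) = -2924 - 1*½ = -2924 - ½ = -5849/2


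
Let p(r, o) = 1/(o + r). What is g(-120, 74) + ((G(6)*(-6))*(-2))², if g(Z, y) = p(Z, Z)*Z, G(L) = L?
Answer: 10369/2 ≈ 5184.5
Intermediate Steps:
g(Z, y) = ½ (g(Z, y) = Z/(Z + Z) = Z/((2*Z)) = (1/(2*Z))*Z = ½)
g(-120, 74) + ((G(6)*(-6))*(-2))² = ½ + ((6*(-6))*(-2))² = ½ + (-36*(-2))² = ½ + 72² = ½ + 5184 = 10369/2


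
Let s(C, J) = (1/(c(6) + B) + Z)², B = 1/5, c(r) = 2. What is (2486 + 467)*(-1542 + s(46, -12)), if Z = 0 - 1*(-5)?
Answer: -540345846/121 ≈ -4.4657e+6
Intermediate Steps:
B = ⅕ (B = 1*(⅕) = ⅕ ≈ 0.20000)
Z = 5 (Z = 0 + 5 = 5)
s(C, J) = 3600/121 (s(C, J) = (1/(2 + ⅕) + 5)² = (1/(11/5) + 5)² = (5/11 + 5)² = (60/11)² = 3600/121)
(2486 + 467)*(-1542 + s(46, -12)) = (2486 + 467)*(-1542 + 3600/121) = 2953*(-182982/121) = -540345846/121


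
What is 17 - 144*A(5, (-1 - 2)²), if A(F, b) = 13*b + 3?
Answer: -17263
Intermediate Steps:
A(F, b) = 3 + 13*b
17 - 144*A(5, (-1 - 2)²) = 17 - 144*(3 + 13*(-1 - 2)²) = 17 - 144*(3 + 13*(-3)²) = 17 - 144*(3 + 13*9) = 17 - 144*(3 + 117) = 17 - 144*120 = 17 - 17280 = -17263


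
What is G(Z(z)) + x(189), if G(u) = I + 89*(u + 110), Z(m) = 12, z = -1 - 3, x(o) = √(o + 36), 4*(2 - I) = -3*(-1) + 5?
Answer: 10873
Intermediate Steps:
I = 0 (I = 2 - (-3*(-1) + 5)/4 = 2 - (3 + 5)/4 = 2 - ¼*8 = 2 - 2 = 0)
x(o) = √(36 + o)
z = -4
G(u) = 9790 + 89*u (G(u) = 0 + 89*(u + 110) = 0 + 89*(110 + u) = 0 + (9790 + 89*u) = 9790 + 89*u)
G(Z(z)) + x(189) = (9790 + 89*12) + √(36 + 189) = (9790 + 1068) + √225 = 10858 + 15 = 10873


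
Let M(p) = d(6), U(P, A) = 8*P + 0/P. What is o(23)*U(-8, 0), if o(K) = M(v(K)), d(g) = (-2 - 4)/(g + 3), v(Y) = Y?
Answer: 128/3 ≈ 42.667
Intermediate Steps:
U(P, A) = 8*P (U(P, A) = 8*P + 0 = 8*P)
d(g) = -6/(3 + g)
M(p) = -⅔ (M(p) = -6/(3 + 6) = -6/9 = -6*⅑ = -⅔)
o(K) = -⅔
o(23)*U(-8, 0) = -16*(-8)/3 = -⅔*(-64) = 128/3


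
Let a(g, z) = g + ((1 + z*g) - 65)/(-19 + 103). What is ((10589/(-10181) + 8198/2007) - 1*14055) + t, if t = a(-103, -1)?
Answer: -8098229876717/572131476 ≈ -14154.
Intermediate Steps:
a(g, z) = -16/21 + g + g*z/84 (a(g, z) = g + ((1 + g*z) - 65)/84 = g + (-64 + g*z)*(1/84) = g + (-16/21 + g*z/84) = -16/21 + g + g*z/84)
t = -2871/28 (t = -16/21 - 103 + (1/84)*(-103)*(-1) = -16/21 - 103 + 103/84 = -2871/28 ≈ -102.54)
((10589/(-10181) + 8198/2007) - 1*14055) + t = ((10589/(-10181) + 8198/2007) - 1*14055) - 2871/28 = ((10589*(-1/10181) + 8198*(1/2007)) - 14055) - 2871/28 = ((-10589/10181 + 8198/2007) - 14055) - 2871/28 = (62211715/20433267 - 14055) - 2871/28 = -287127355970/20433267 - 2871/28 = -8098229876717/572131476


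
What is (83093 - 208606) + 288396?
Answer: 162883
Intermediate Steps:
(83093 - 208606) + 288396 = -125513 + 288396 = 162883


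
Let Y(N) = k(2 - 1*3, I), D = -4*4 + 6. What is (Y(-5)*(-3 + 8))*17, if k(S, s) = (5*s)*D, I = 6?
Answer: -25500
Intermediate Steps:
D = -10 (D = -16 + 6 = -10)
k(S, s) = -50*s (k(S, s) = (5*s)*(-10) = -50*s)
Y(N) = -300 (Y(N) = -50*6 = -300)
(Y(-5)*(-3 + 8))*17 = -300*(-3 + 8)*17 = -300*5*17 = -1500*17 = -25500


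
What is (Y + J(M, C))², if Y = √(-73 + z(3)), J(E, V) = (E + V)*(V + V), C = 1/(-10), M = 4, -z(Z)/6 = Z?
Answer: (39 - 50*I*√91)²/2500 ≈ -90.392 - 14.881*I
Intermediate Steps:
z(Z) = -6*Z
C = -⅒ ≈ -0.10000
J(E, V) = 2*V*(E + V) (J(E, V) = (E + V)*(2*V) = 2*V*(E + V))
Y = I*√91 (Y = √(-73 - 6*3) = √(-73 - 18) = √(-91) = I*√91 ≈ 9.5394*I)
(Y + J(M, C))² = (I*√91 + 2*(-⅒)*(4 - ⅒))² = (I*√91 + 2*(-⅒)*(39/10))² = (I*√91 - 39/50)² = (-39/50 + I*√91)²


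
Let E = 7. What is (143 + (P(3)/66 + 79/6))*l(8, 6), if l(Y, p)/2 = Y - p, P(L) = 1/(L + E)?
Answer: 34357/55 ≈ 624.67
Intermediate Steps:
P(L) = 1/(7 + L) (P(L) = 1/(L + 7) = 1/(7 + L))
l(Y, p) = -2*p + 2*Y (l(Y, p) = 2*(Y - p) = -2*p + 2*Y)
(143 + (P(3)/66 + 79/6))*l(8, 6) = (143 + (1/((7 + 3)*66) + 79/6))*(-2*6 + 2*8) = (143 + ((1/66)/10 + 79*(1/6)))*(-12 + 16) = (143 + ((1/10)*(1/66) + 79/6))*4 = (143 + (1/660 + 79/6))*4 = (143 + 2897/220)*4 = (34357/220)*4 = 34357/55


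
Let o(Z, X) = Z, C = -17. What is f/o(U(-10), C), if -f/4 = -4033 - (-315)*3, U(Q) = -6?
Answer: -6176/3 ≈ -2058.7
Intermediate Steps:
f = 12352 (f = -4*(-4033 - (-315)*3) = -4*(-4033 - 1*(-945)) = -4*(-4033 + 945) = -4*(-3088) = 12352)
f/o(U(-10), C) = 12352/(-6) = 12352*(-⅙) = -6176/3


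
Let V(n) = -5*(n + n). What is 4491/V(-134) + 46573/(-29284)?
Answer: 4319164/2452535 ≈ 1.7611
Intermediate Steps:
V(n) = -10*n
4491/V(-134) + 46573/(-29284) = 4491/((-10*(-134))) + 46573/(-29284) = 4491/1340 + 46573*(-1/29284) = 4491*(1/1340) - 46573/29284 = 4491/1340 - 46573/29284 = 4319164/2452535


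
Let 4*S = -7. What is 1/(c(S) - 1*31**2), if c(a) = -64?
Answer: -1/1025 ≈ -0.00097561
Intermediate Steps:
S = -7/4 (S = (1/4)*(-7) = -7/4 ≈ -1.7500)
1/(c(S) - 1*31**2) = 1/(-64 - 1*31**2) = 1/(-64 - 1*961) = 1/(-64 - 961) = 1/(-1025) = -1/1025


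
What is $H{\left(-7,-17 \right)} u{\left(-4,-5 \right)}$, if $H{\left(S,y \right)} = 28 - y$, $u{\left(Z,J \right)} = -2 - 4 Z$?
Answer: $630$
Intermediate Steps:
$H{\left(-7,-17 \right)} u{\left(-4,-5 \right)} = \left(28 - -17\right) \left(-2 - -16\right) = \left(28 + 17\right) \left(-2 + 16\right) = 45 \cdot 14 = 630$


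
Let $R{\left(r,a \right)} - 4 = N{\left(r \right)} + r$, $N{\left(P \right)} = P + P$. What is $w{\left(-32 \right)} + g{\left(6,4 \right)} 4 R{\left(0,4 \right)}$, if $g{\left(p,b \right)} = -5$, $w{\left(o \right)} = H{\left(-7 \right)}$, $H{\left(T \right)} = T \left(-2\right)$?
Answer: $-66$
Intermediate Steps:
$H{\left(T \right)} = - 2 T$
$w{\left(o \right)} = 14$ ($w{\left(o \right)} = \left(-2\right) \left(-7\right) = 14$)
$N{\left(P \right)} = 2 P$
$R{\left(r,a \right)} = 4 + 3 r$ ($R{\left(r,a \right)} = 4 + \left(2 r + r\right) = 4 + 3 r$)
$w{\left(-32 \right)} + g{\left(6,4 \right)} 4 R{\left(0,4 \right)} = 14 + \left(-5\right) 4 \left(4 + 3 \cdot 0\right) = 14 - 20 \left(4 + 0\right) = 14 - 80 = -66$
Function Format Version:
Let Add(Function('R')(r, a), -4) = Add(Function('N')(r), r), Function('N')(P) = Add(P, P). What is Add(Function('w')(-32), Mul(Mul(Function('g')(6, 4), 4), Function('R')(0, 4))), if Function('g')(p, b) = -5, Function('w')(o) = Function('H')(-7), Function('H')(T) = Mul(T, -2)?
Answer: -66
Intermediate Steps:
Function('H')(T) = Mul(-2, T)
Function('w')(o) = 14 (Function('w')(o) = Mul(-2, -7) = 14)
Function('N')(P) = Mul(2, P)
Function('R')(r, a) = Add(4, Mul(3, r)) (Function('R')(r, a) = Add(4, Add(Mul(2, r), r)) = Add(4, Mul(3, r)))
Add(Function('w')(-32), Mul(Mul(Function('g')(6, 4), 4), Function('R')(0, 4))) = Add(14, Mul(Mul(-5, 4), Add(4, Mul(3, 0)))) = Add(14, Mul(-20, Add(4, 0))) = Add(14, Mul(-20, 4)) = Add(14, -80) = -66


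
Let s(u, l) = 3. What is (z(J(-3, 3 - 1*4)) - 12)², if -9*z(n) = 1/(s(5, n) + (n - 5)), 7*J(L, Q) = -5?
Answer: 4182025/29241 ≈ 143.02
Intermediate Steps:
J(L, Q) = -5/7 (J(L, Q) = (⅐)*(-5) = -5/7)
z(n) = -1/(9*(-2 + n)) (z(n) = -1/(9*(3 + (n - 5))) = -1/(9*(3 + (-5 + n))) = -1/(9*(-2 + n)))
(z(J(-3, 3 - 1*4)) - 12)² = (-1/(-18 + 9*(-5/7)) - 12)² = (-1/(-18 - 45/7) - 12)² = (-1/(-171/7) - 12)² = (-1*(-7/171) - 12)² = (7/171 - 12)² = (-2045/171)² = 4182025/29241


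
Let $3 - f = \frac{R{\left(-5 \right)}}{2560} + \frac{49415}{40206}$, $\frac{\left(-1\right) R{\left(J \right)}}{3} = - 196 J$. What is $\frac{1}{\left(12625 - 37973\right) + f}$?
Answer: $- \frac{2573184}{65217555899} \approx -3.9455 \cdot 10^{-5}$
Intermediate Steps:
$R{\left(J \right)} = 588 J$ ($R{\left(J \right)} = - 3 \left(- 196 J\right) = 588 J$)
$f = \frac{7512133}{2573184}$ ($f = 3 - \left(\frac{588 \left(-5\right)}{2560} + \frac{49415}{40206}\right) = 3 - \left(\left(-2940\right) \frac{1}{2560} + 49415 \cdot \frac{1}{40206}\right) = 3 - \left(- \frac{147}{128} + \frac{49415}{40206}\right) = 3 - \frac{207419}{2573184} = \frac{7512133}{2573184} \approx 2.9194$)
$\frac{1}{\left(12625 - 37973\right) + f} = \frac{1}{\left(12625 - 37973\right) + \frac{7512133}{2573184}} = \frac{1}{-25348 + \frac{7512133}{2573184}} = \frac{1}{- \frac{65217555899}{2573184}} = - \frac{2573184}{65217555899}$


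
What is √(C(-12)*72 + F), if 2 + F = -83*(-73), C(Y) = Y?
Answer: 3*√577 ≈ 72.063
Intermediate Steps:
F = 6057 (F = -2 - 83*(-73) = -2 + 6059 = 6057)
√(C(-12)*72 + F) = √(-12*72 + 6057) = √(-864 + 6057) = √5193 = 3*√577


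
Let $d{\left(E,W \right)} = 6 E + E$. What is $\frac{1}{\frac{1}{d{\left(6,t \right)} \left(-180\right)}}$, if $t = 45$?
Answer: $-7560$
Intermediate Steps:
$d{\left(E,W \right)} = 7 E$
$\frac{1}{\frac{1}{d{\left(6,t \right)} \left(-180\right)}} = \frac{1}{\frac{1}{7 \cdot 6 \left(-180\right)}} = \frac{1}{\frac{1}{42 \left(-180\right)}} = \frac{1}{\frac{1}{-7560}} = \frac{1}{- \frac{1}{7560}} = -7560$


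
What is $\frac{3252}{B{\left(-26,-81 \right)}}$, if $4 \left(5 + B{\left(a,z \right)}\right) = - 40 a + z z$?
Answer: $\frac{4336}{2527} \approx 1.7159$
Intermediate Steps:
$B{\left(a,z \right)} = -5 - 10 a + \frac{z^{2}}{4}$ ($B{\left(a,z \right)} = -5 + \frac{- 40 a + z z}{4} = -5 + \frac{- 40 a + z^{2}}{4} = -5 + \frac{z^{2} - 40 a}{4} = -5 - \left(10 a - \frac{z^{2}}{4}\right) = -5 - 10 a + \frac{z^{2}}{4}$)
$\frac{3252}{B{\left(-26,-81 \right)}} = \frac{3252}{-5 - -260 + \frac{\left(-81\right)^{2}}{4}} = \frac{3252}{-5 + 260 + \frac{1}{4} \cdot 6561} = \frac{3252}{-5 + 260 + \frac{6561}{4}} = \frac{3252}{\frac{7581}{4}} = 3252 \cdot \frac{4}{7581} = \frac{4336}{2527}$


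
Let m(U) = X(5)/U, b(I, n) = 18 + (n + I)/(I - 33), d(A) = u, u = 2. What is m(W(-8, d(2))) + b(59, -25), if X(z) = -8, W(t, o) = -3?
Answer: 857/39 ≈ 21.974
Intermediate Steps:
d(A) = 2
b(I, n) = 18 + (I + n)/(-33 + I)
m(U) = -8/U
m(W(-8, d(2))) + b(59, -25) = -8/(-3) + (-594 - 25 + 19*59)/(-33 + 59) = -8*(-1/3) + (-594 - 25 + 1121)/26 = 8/3 + (1/26)*502 = 8/3 + 251/13 = 857/39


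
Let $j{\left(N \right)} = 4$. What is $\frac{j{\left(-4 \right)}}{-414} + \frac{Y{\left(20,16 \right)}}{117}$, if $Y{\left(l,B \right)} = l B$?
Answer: $\frac{7334}{2691} \approx 2.7254$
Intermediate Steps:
$Y{\left(l,B \right)} = B l$
$\frac{j{\left(-4 \right)}}{-414} + \frac{Y{\left(20,16 \right)}}{117} = \frac{4}{-414} + \frac{16 \cdot 20}{117} = 4 \left(- \frac{1}{414}\right) + 320 \cdot \frac{1}{117} = - \frac{2}{207} + \frac{320}{117} = \frac{7334}{2691}$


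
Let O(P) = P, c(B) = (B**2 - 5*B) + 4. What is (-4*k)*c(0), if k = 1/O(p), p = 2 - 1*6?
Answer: 4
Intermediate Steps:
p = -4 (p = 2 - 6 = -4)
c(B) = 4 + B**2 - 5*B
k = -1/4 (k = 1/(-4) = -1/4 ≈ -0.25000)
(-4*k)*c(0) = (-4*(-1/4))*(4 + 0**2 - 5*0) = 1*(4 + 0 + 0) = 1*4 = 4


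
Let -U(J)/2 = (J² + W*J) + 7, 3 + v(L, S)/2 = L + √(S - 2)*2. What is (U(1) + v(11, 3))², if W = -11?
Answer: 676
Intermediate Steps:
v(L, S) = -6 + 2*L + 4*√(-2 + S) (v(L, S) = -6 + 2*(L + √(S - 2)*2) = -6 + 2*(L + √(-2 + S)*2) = -6 + 2*(L + 2*√(-2 + S)) = -6 + (2*L + 4*√(-2 + S)) = -6 + 2*L + 4*√(-2 + S))
U(J) = -14 - 2*J² + 22*J (U(J) = -2*((J² - 11*J) + 7) = -2*(7 + J² - 11*J) = -14 - 2*J² + 22*J)
(U(1) + v(11, 3))² = ((-14 - 2*1² + 22*1) + (-6 + 2*11 + 4*√(-2 + 3)))² = ((-14 - 2*1 + 22) + (-6 + 22 + 4*√1))² = ((-14 - 2 + 22) + (-6 + 22 + 4*1))² = (6 + (-6 + 22 + 4))² = (6 + 20)² = 26² = 676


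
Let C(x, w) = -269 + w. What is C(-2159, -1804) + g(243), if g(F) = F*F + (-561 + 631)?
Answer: 57046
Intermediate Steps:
g(F) = 70 + F**2 (g(F) = F**2 + 70 = 70 + F**2)
C(-2159, -1804) + g(243) = (-269 - 1804) + (70 + 243**2) = -2073 + (70 + 59049) = -2073 + 59119 = 57046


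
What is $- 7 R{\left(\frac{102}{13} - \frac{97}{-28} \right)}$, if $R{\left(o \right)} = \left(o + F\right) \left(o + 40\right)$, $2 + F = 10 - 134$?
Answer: $\frac{779708719}{18928} \approx 41193.0$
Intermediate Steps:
$F = -126$ ($F = -2 + \left(10 - 134\right) = -2 - 124 = -126$)
$R{\left(o \right)} = \left(-126 + o\right) \left(40 + o\right)$ ($R{\left(o \right)} = \left(o - 126\right) \left(o + 40\right) = \left(-126 + o\right) \left(40 + o\right)$)
$- 7 R{\left(\frac{102}{13} - \frac{97}{-28} \right)} = - 7 \left(-5040 + \left(\frac{102}{13} - \frac{97}{-28}\right)^{2} - 86 \left(\frac{102}{13} - \frac{97}{-28}\right)\right) = - 7 \left(-5040 + \left(102 \cdot \frac{1}{13} - - \frac{97}{28}\right)^{2} - 86 \left(102 \cdot \frac{1}{13} - - \frac{97}{28}\right)\right) = - 7 \left(-5040 + \left(\frac{102}{13} + \frac{97}{28}\right)^{2} - 86 \left(\frac{102}{13} + \frac{97}{28}\right)\right) = - 7 \left(-5040 + \left(\frac{4117}{364}\right)^{2} - \frac{177031}{182}\right) = - 7 \left(-5040 + \frac{16949689}{132496} - \frac{177031}{182}\right) = \left(-7\right) \left(- \frac{779708719}{132496}\right) = \frac{779708719}{18928}$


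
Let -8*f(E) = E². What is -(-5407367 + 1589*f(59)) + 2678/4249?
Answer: 207309772429/33992 ≈ 6.0988e+6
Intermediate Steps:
f(E) = -E²/8
-(-5407367 + 1589*f(59)) + 2678/4249 = -1589/(1/(-⅛*59² - 3403)) + 2678/4249 = -1589/(1/(-⅛*3481 - 3403)) + 2678*(1/4249) = -1589/(1/(-3481/8 - 3403)) + 2678/4249 = -1589/(1/(-30705/8)) + 2678/4249 = -1589/(-8/30705) + 2678/4249 = -1589*(-30705/8) + 2678/4249 = 48790245/8 + 2678/4249 = 207309772429/33992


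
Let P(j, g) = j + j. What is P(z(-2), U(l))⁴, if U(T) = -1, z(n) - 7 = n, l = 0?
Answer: 10000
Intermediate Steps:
z(n) = 7 + n
P(j, g) = 2*j
P(z(-2), U(l))⁴ = (2*(7 - 2))⁴ = (2*5)⁴ = 10⁴ = 10000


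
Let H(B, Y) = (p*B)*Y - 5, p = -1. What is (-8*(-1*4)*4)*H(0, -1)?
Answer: -640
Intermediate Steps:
H(B, Y) = -5 - B*Y (H(B, Y) = (-B)*Y - 5 = -B*Y - 5 = -5 - B*Y)
(-8*(-1*4)*4)*H(0, -1) = (-8*(-1*4)*4)*(-5 - 1*0*(-1)) = (-(-32)*4)*(-5 + 0) = -8*(-16)*(-5) = 128*(-5) = -640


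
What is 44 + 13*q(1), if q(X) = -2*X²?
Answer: 18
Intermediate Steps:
44 + 13*q(1) = 44 + 13*(-2*1²) = 44 + 13*(-2*1) = 44 + 13*(-2) = 44 - 26 = 18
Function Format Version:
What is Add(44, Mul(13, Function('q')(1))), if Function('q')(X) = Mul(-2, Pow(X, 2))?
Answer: 18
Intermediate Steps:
Add(44, Mul(13, Function('q')(1))) = Add(44, Mul(13, Mul(-2, Pow(1, 2)))) = Add(44, Mul(13, Mul(-2, 1))) = Add(44, Mul(13, -2)) = Add(44, -26) = 18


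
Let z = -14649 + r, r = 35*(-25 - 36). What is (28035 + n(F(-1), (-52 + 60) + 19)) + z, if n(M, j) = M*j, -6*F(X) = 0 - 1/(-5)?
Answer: 112501/10 ≈ 11250.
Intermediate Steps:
F(X) = -1/30 (F(X) = -(0 - 1/(-5))/6 = -(0 - 1*(-1/5))/6 = -(0 + 1/5)/6 = -1/6*1/5 = -1/30)
r = -2135 (r = 35*(-61) = -2135)
z = -16784 (z = -14649 - 2135 = -16784)
(28035 + n(F(-1), (-52 + 60) + 19)) + z = (28035 - ((-52 + 60) + 19)/30) - 16784 = (28035 - (8 + 19)/30) - 16784 = (28035 - 1/30*27) - 16784 = (28035 - 9/10) - 16784 = 280341/10 - 16784 = 112501/10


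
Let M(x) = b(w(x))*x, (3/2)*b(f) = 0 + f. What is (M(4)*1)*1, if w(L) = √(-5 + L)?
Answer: 8*I/3 ≈ 2.6667*I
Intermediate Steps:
b(f) = 2*f/3 (b(f) = 2*(0 + f)/3 = 2*f/3)
M(x) = 2*x*√(-5 + x)/3 (M(x) = (2*√(-5 + x)/3)*x = 2*x*√(-5 + x)/3)
(M(4)*1)*1 = (((⅔)*4*√(-5 + 4))*1)*1 = (((⅔)*4*√(-1))*1)*1 = (((⅔)*4*I)*1)*1 = ((8*I/3)*1)*1 = (8*I/3)*1 = 8*I/3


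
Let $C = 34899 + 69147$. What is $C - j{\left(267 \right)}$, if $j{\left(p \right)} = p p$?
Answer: $32757$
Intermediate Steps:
$C = 104046$
$j{\left(p \right)} = p^{2}$
$C - j{\left(267 \right)} = 104046 - 267^{2} = 104046 - 71289 = 32757$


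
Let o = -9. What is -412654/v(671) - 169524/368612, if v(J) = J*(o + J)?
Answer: -2584228592/1860661223 ≈ -1.3889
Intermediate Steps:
v(J) = J*(-9 + J)
-412654/v(671) - 169524/368612 = -412654*1/(671*(-9 + 671)) - 169524/368612 = -412654/(671*662) - 169524*1/368612 = -412654/444202 - 42381/92153 = -412654*1/444202 - 42381/92153 = -18757/20191 - 42381/92153 = -2584228592/1860661223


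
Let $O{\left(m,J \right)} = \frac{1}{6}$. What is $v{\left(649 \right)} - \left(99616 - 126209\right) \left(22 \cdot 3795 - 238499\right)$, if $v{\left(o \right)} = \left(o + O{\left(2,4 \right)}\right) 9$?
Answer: $- \frac{8244296989}{2} \approx -4.1221 \cdot 10^{9}$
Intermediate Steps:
$O{\left(m,J \right)} = \frac{1}{6}$
$v{\left(o \right)} = \frac{3}{2} + 9 o$ ($v{\left(o \right)} = \left(o + \frac{1}{6}\right) 9 = \left(\frac{1}{6} + o\right) 9 = \frac{3}{2} + 9 o$)
$v{\left(649 \right)} - \left(99616 - 126209\right) \left(22 \cdot 3795 - 238499\right) = \left(\frac{3}{2} + 9 \cdot 649\right) - \left(99616 - 126209\right) \left(22 \cdot 3795 - 238499\right) = \left(\frac{3}{2} + 5841\right) - - 26593 \left(83490 - 238499\right) = \frac{11685}{2} - \left(-26593\right) \left(-155009\right) = \frac{11685}{2} - 4122154337 = - \frac{8244296989}{2}$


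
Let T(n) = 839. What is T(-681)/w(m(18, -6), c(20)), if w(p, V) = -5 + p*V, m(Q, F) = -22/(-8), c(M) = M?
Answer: 839/50 ≈ 16.780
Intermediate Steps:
m(Q, F) = 11/4 (m(Q, F) = -22*(-⅛) = 11/4)
w(p, V) = -5 + V*p
T(-681)/w(m(18, -6), c(20)) = 839/(-5 + 20*(11/4)) = 839/(-5 + 55) = 839/50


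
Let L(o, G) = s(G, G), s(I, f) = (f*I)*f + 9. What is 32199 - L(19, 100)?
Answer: -967810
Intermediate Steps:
s(I, f) = 9 + I*f² (s(I, f) = (I*f)*f + 9 = I*f² + 9 = 9 + I*f²)
L(o, G) = 9 + G³ (L(o, G) = 9 + G*G² = 9 + G³)
32199 - L(19, 100) = 32199 - (9 + 100³) = 32199 - (9 + 1000000) = 32199 - 1*1000009 = 32199 - 1000009 = -967810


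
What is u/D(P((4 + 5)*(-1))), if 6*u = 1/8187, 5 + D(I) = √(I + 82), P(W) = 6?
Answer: 5/3094686 + √22/1547343 ≈ 4.6469e-6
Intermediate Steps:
D(I) = -5 + √(82 + I) (D(I) = -5 + √(I + 82) = -5 + √(82 + I))
u = 1/49122 (u = (⅙)/8187 = (⅙)*(1/8187) = 1/49122 ≈ 2.0357e-5)
u/D(P((4 + 5)*(-1))) = 1/(49122*(-5 + √(82 + 6))) = 1/(49122*(-5 + √88)) = 1/(49122*(-5 + 2*√22))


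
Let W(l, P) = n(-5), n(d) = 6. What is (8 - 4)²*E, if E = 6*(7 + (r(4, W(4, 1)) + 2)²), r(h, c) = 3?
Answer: 3072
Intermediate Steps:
W(l, P) = 6
E = 192 (E = 6*(7 + (3 + 2)²) = 6*(7 + 5²) = 6*(7 + 25) = 6*32 = 192)
(8 - 4)²*E = (8 - 4)²*192 = 4²*192 = 16*192 = 3072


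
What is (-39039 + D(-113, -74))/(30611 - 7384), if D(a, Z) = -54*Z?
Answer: -35043/23227 ≈ -1.5087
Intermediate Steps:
(-39039 + D(-113, -74))/(30611 - 7384) = (-39039 - 54*(-74))/(30611 - 7384) = (-39039 + 3996)/23227 = -35043*1/23227 = -35043/23227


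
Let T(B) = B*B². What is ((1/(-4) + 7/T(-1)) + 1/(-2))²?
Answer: 961/16 ≈ 60.063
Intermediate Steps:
T(B) = B³
((1/(-4) + 7/T(-1)) + 1/(-2))² = ((1/(-4) + 7/((-1)³)) + 1/(-2))² = ((1*(-¼) + 7/(-1)) - ½)² = ((-¼ + 7*(-1)) - ½)² = ((-¼ - 7) - ½)² = (-29/4 - ½)² = (-31/4)² = 961/16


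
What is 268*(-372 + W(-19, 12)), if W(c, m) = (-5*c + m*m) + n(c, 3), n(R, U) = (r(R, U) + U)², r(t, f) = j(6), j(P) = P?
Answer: -13936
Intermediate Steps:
r(t, f) = 6
n(R, U) = (6 + U)²
W(c, m) = 81 + m² - 5*c (W(c, m) = (-5*c + m*m) + (6 + 3)² = (-5*c + m²) + 9² = (m² - 5*c) + 81 = 81 + m² - 5*c)
268*(-372 + W(-19, 12)) = 268*(-372 + (81 + 12² - 5*(-19))) = 268*(-372 + (81 + 144 + 95)) = 268*(-372 + 320) = 268*(-52) = -13936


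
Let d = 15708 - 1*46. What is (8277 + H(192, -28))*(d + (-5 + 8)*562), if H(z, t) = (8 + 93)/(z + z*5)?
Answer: 41354184085/288 ≈ 1.4359e+8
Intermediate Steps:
d = 15662 (d = 15708 - 46 = 15662)
H(z, t) = 101/(6*z) (H(z, t) = 101/(z + 5*z) = 101/((6*z)) = 101*(1/(6*z)) = 101/(6*z))
(8277 + H(192, -28))*(d + (-5 + 8)*562) = (8277 + (101/6)/192)*(15662 + (-5 + 8)*562) = (8277 + (101/6)*(1/192))*(15662 + 3*562) = (8277 + 101/1152)*(15662 + 1686) = (9535205/1152)*17348 = 41354184085/288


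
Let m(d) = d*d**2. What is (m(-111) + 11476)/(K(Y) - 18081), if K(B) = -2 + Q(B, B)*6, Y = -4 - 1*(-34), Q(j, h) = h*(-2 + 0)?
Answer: 1356155/18443 ≈ 73.532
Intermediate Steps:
Q(j, h) = -2*h (Q(j, h) = h*(-2) = -2*h)
Y = 30 (Y = -4 + 34 = 30)
K(B) = -2 - 12*B (K(B) = -2 - 2*B*6 = -2 - 12*B)
m(d) = d**3
(m(-111) + 11476)/(K(Y) - 18081) = ((-111)**3 + 11476)/((-2 - 12*30) - 18081) = (-1367631 + 11476)/((-2 - 360) - 18081) = -1356155/(-362 - 18081) = -1356155/(-18443) = -1356155*(-1/18443) = 1356155/18443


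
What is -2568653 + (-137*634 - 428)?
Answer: -2655939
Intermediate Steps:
-2568653 + (-137*634 - 428) = -2568653 + (-86858 - 428) = -2568653 - 87286 = -2655939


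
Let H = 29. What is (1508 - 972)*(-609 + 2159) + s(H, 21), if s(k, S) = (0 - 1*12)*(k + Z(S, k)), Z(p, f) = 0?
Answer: 830452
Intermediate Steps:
s(k, S) = -12*k (s(k, S) = (0 - 1*12)*(k + 0) = (0 - 12)*k = -12*k)
(1508 - 972)*(-609 + 2159) + s(H, 21) = (1508 - 972)*(-609 + 2159) - 12*29 = 536*1550 - 348 = 830800 - 348 = 830452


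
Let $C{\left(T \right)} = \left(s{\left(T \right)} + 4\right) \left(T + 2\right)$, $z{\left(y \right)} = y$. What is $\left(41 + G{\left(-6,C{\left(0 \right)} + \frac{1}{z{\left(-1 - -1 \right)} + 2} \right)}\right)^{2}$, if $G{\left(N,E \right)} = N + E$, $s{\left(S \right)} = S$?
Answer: $\frac{7569}{4} \approx 1892.3$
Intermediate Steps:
$C{\left(T \right)} = \left(2 + T\right) \left(4 + T\right)$ ($C{\left(T \right)} = \left(T + 4\right) \left(T + 2\right) = \left(4 + T\right) \left(2 + T\right) = \left(2 + T\right) \left(4 + T\right)$)
$G{\left(N,E \right)} = E + N$
$\left(41 + G{\left(-6,C{\left(0 \right)} + \frac{1}{z{\left(-1 - -1 \right)} + 2} \right)}\right)^{2} = \left(41 - \left(-2 - \frac{1}{\left(-1 - -1\right) + 2}\right)\right)^{2} = \left(41 - \left(-2 - \frac{1}{\left(-1 + 1\right) + 2}\right)\right)^{2} = \left(41 - \left(-2 - \frac{1}{0 + 2}\right)\right)^{2} = \left(41 - \left(-2 - \frac{1}{2}\right)\right)^{2} = \left(41 + \left(\left(8 + \frac{1}{2}\right) - 6\right)\right)^{2} = \left(41 + \left(\frac{17}{2} - 6\right)\right)^{2} = \left(41 + \frac{5}{2}\right)^{2} = \left(\frac{87}{2}\right)^{2} = \frac{7569}{4}$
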